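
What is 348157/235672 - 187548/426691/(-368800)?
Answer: 214012880038351/144867984197725 ≈ 1.4773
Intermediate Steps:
348157/235672 - 187548/426691/(-368800) = 348157*(1/235672) - 187548*1/426691*(-1/368800) = 348157/235672 - 187548/426691*(-1/368800) = 348157/235672 + 46887/39340910200 = 214012880038351/144867984197725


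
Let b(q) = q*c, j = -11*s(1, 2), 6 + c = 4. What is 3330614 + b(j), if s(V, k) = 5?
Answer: 3330724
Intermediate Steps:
c = -2 (c = -6 + 4 = -2)
j = -55 (j = -11*5 = -55)
b(q) = -2*q (b(q) = q*(-2) = -2*q)
3330614 + b(j) = 3330614 - 2*(-55) = 3330614 + 110 = 3330724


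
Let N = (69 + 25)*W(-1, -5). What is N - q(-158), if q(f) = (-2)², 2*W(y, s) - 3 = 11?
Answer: 654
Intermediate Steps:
W(y, s) = 7 (W(y, s) = 3/2 + (½)*11 = 3/2 + 11/2 = 7)
q(f) = 4
N = 658 (N = (69 + 25)*7 = 94*7 = 658)
N - q(-158) = 658 - 1*4 = 658 - 4 = 654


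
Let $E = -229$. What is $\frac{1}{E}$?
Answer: $- \frac{1}{229} \approx -0.0043668$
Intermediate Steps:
$\frac{1}{E} = \frac{1}{-229} = - \frac{1}{229}$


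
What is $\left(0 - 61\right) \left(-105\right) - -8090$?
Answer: $14495$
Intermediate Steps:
$\left(0 - 61\right) \left(-105\right) - -8090 = \left(-61\right) \left(-105\right) + 8090 = 6405 + 8090 = 14495$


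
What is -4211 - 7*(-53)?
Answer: -3840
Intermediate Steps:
-4211 - 7*(-53) = -4211 + 371 = -3840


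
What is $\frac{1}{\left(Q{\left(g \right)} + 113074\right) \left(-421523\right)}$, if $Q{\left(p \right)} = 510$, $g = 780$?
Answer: $- \frac{1}{47878268432} \approx -2.0886 \cdot 10^{-11}$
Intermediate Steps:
$\frac{1}{\left(Q{\left(g \right)} + 113074\right) \left(-421523\right)} = \frac{1}{\left(510 + 113074\right) \left(-421523\right)} = \frac{1}{113584} \left(- \frac{1}{421523}\right) = - \frac{1}{47878268432}$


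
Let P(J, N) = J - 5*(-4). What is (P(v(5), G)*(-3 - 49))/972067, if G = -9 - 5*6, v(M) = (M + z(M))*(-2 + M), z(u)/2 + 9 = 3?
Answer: 52/972067 ≈ 5.3494e-5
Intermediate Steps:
z(u) = -12 (z(u) = -18 + 2*3 = -18 + 6 = -12)
v(M) = (-12 + M)*(-2 + M) (v(M) = (M - 12)*(-2 + M) = (-12 + M)*(-2 + M))
G = -39 (G = -9 - 1*30 = -9 - 30 = -39)
P(J, N) = 20 + J (P(J, N) = J + 20 = 20 + J)
(P(v(5), G)*(-3 - 49))/972067 = ((20 + (24 + 5² - 14*5))*(-3 - 49))/972067 = ((20 + (24 + 25 - 70))*(-52))*(1/972067) = ((20 - 21)*(-52))*(1/972067) = -1*(-52)*(1/972067) = 52*(1/972067) = 52/972067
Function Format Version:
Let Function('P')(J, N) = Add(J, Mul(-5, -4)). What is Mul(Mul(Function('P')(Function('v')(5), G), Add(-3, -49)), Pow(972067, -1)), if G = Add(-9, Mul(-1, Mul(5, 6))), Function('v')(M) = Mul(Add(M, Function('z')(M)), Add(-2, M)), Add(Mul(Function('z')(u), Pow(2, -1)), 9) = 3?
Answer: Rational(52, 972067) ≈ 5.3494e-5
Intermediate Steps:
Function('z')(u) = -12 (Function('z')(u) = Add(-18, Mul(2, 3)) = Add(-18, 6) = -12)
Function('v')(M) = Mul(Add(-12, M), Add(-2, M)) (Function('v')(M) = Mul(Add(M, -12), Add(-2, M)) = Mul(Add(-12, M), Add(-2, M)))
G = -39 (G = Add(-9, Mul(-1, 30)) = Add(-9, -30) = -39)
Function('P')(J, N) = Add(20, J) (Function('P')(J, N) = Add(J, 20) = Add(20, J))
Mul(Mul(Function('P')(Function('v')(5), G), Add(-3, -49)), Pow(972067, -1)) = Mul(Mul(Add(20, Add(24, Pow(5, 2), Mul(-14, 5))), Add(-3, -49)), Pow(972067, -1)) = Mul(Mul(Add(20, Add(24, 25, -70)), -52), Rational(1, 972067)) = Mul(Mul(Add(20, -21), -52), Rational(1, 972067)) = Mul(Mul(-1, -52), Rational(1, 972067)) = Mul(52, Rational(1, 972067)) = Rational(52, 972067)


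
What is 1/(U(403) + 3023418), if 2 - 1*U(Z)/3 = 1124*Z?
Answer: 1/1664508 ≈ 6.0078e-7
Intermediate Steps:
U(Z) = 6 - 3372*Z
1/(U(403) + 3023418) = 1/((6 - 3372*403) + 3023418) = 1/((6 - 1358916) + 3023418) = 1/(-1358910 + 3023418) = 1/1664508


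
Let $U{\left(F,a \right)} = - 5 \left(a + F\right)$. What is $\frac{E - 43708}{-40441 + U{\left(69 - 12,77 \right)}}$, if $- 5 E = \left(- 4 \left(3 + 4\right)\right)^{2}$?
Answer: $\frac{4476}{4195} \approx 1.067$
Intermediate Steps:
$U{\left(F,a \right)} = - 5 F - 5 a$ ($U{\left(F,a \right)} = - 5 \left(F + a\right) = - 5 F - 5 a$)
$E = - \frac{784}{5}$ ($E = - \frac{\left(- 4 \left(3 + 4\right)\right)^{2}}{5} = - \frac{\left(\left(-4\right) 7\right)^{2}}{5} = - \frac{\left(-28\right)^{2}}{5} = \left(- \frac{1}{5}\right) 784 = - \frac{784}{5} \approx -156.8$)
$\frac{E - 43708}{-40441 + U{\left(69 - 12,77 \right)}} = \frac{- \frac{784}{5} - 43708}{-40441 - \left(385 + 5 \left(69 - 12\right)\right)} = - \frac{219324}{5 \left(-40441 - \left(385 + 5 \left(69 - 12\right)\right)\right)} = - \frac{219324}{5 \left(-40441 - 670\right)} = - \frac{219324}{5 \left(-41111\right)} = \left(- \frac{219324}{5}\right) \left(- \frac{1}{41111}\right) = \frac{4476}{4195}$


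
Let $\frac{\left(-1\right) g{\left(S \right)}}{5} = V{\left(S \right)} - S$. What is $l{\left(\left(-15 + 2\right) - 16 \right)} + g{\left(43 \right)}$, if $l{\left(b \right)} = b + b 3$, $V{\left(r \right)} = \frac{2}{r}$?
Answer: $\frac{4247}{43} \approx 98.767$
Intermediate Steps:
$l{\left(b \right)} = 4 b$ ($l{\left(b \right)} = b + 3 b = 4 b$)
$g{\left(S \right)} = - \frac{10}{S} + 5 S$ ($g{\left(S \right)} = - 5 \left(\frac{2}{S} - S\right) = - 5 \left(- S + \frac{2}{S}\right) = - \frac{10}{S} + 5 S$)
$l{\left(\left(-15 + 2\right) - 16 \right)} + g{\left(43 \right)} = 4 \left(\left(-15 + 2\right) - 16\right) + \left(- \frac{10}{43} + 5 \cdot 43\right) = 4 \left(-13 - 16\right) + \left(\left(-10\right) \frac{1}{43} + 215\right) = 4 \left(-13 - 16\right) + \left(- \frac{10}{43} + 215\right) = 4 \left(-29\right) + \frac{9235}{43} = -116 + \frac{9235}{43} = \frac{4247}{43}$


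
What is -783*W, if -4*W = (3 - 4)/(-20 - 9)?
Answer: 27/4 ≈ 6.7500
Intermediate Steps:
W = -1/116 (W = -(3 - 4)/(4*(-20 - 9)) = -(-1)/(4*(-29)) = -(-1)*(-1)/(4*29) = -1/4*1/29 = -1/116 ≈ -0.0086207)
-783*W = -783*(-1/116) = 27/4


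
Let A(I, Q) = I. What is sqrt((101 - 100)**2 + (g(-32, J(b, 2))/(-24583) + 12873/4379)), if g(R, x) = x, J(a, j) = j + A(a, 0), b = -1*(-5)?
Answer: sqrt(45651259751450691)/107648957 ≈ 1.9848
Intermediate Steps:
b = 5
J(a, j) = a + j (J(a, j) = j + a = a + j)
sqrt((101 - 100)**2 + (g(-32, J(b, 2))/(-24583) + 12873/4379)) = sqrt((101 - 100)**2 + ((5 + 2)/(-24583) + 12873/4379)) = sqrt(1**2 + (7*(-1/24583) + 12873*(1/4379))) = sqrt(1 + (-7/24583 + 12873/4379)) = sqrt(1 + 316426306/107648957) = sqrt(424075263/107648957) = sqrt(45651259751450691)/107648957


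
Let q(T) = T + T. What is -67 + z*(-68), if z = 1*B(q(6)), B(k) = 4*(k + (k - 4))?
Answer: -5507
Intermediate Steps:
q(T) = 2*T
B(k) = -16 + 8*k (B(k) = 4*(k + (-4 + k)) = 4*(-4 + 2*k) = -16 + 8*k)
z = 80 (z = 1*(-16 + 8*(2*6)) = 1*(-16 + 8*12) = 1*(-16 + 96) = 1*80 = 80)
-67 + z*(-68) = -67 + 80*(-68) = -67 - 5440 = -5507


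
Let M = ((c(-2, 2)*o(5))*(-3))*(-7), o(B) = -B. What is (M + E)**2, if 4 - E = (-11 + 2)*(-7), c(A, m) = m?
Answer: 72361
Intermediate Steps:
E = -59 (E = 4 - (-11 + 2)*(-7) = 4 - (-9)*(-7) = 4 - 1*63 = 4 - 63 = -59)
M = -210 (M = ((2*(-1*5))*(-3))*(-7) = ((2*(-5))*(-3))*(-7) = -10*(-3)*(-7) = 30*(-7) = -210)
(M + E)**2 = (-210 - 59)**2 = (-269)**2 = 72361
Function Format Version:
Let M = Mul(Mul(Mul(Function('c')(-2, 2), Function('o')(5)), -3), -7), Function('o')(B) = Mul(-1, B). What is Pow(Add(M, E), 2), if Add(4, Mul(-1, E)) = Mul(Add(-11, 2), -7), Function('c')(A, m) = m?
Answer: 72361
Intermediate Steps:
E = -59 (E = Add(4, Mul(-1, Mul(Add(-11, 2), -7))) = Add(4, Mul(-1, Mul(-9, -7))) = Add(4, Mul(-1, 63)) = Add(4, -63) = -59)
M = -210 (M = Mul(Mul(Mul(2, Mul(-1, 5)), -3), -7) = Mul(Mul(Mul(2, -5), -3), -7) = Mul(Mul(-10, -3), -7) = Mul(30, -7) = -210)
Pow(Add(M, E), 2) = Pow(Add(-210, -59), 2) = Pow(-269, 2) = 72361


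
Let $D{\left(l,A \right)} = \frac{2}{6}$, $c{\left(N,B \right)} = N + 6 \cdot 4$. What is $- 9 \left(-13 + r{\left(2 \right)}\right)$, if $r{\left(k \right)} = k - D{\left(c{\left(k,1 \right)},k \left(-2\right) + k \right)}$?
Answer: $102$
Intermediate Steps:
$c{\left(N,B \right)} = 24 + N$ ($c{\left(N,B \right)} = N + 24 = 24 + N$)
$D{\left(l,A \right)} = \frac{1}{3}$ ($D{\left(l,A \right)} = 2 \cdot \frac{1}{6} = \frac{1}{3}$)
$r{\left(k \right)} = - \frac{1}{3} + k$ ($r{\left(k \right)} = k - \frac{1}{3} = - \frac{1}{3} + k$)
$- 9 \left(-13 + r{\left(2 \right)}\right) = - 9 \left(-13 + \left(- \frac{1}{3} + 2\right)\right) = - 9 \left(-13 + \frac{5}{3}\right) = - \frac{9 \left(-34\right)}{3} = \left(-1\right) \left(-102\right) = 102$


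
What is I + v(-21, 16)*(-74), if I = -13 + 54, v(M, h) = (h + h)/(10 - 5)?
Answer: -2163/5 ≈ -432.60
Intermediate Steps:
v(M, h) = 2*h/5 (v(M, h) = (2*h)/5 = (2*h)*(⅕) = 2*h/5)
I = 41
I + v(-21, 16)*(-74) = 41 + ((⅖)*16)*(-74) = 41 + (32/5)*(-74) = 41 - 2368/5 = -2163/5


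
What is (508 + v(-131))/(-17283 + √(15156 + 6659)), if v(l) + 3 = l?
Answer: -3231921/149340137 - 187*√21815/149340137 ≈ -0.021826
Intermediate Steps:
v(l) = -3 + l
(508 + v(-131))/(-17283 + √(15156 + 6659)) = (508 + (-3 - 131))/(-17283 + √(15156 + 6659)) = (508 - 134)/(-17283 + √21815) = 374/(-17283 + √21815)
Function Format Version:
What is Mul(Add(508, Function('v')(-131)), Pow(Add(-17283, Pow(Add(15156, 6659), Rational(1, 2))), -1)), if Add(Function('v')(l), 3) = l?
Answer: Add(Rational(-3231921, 149340137), Mul(Rational(-187, 149340137), Pow(21815, Rational(1, 2)))) ≈ -0.021826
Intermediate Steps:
Function('v')(l) = Add(-3, l)
Mul(Add(508, Function('v')(-131)), Pow(Add(-17283, Pow(Add(15156, 6659), Rational(1, 2))), -1)) = Mul(Add(508, Add(-3, -131)), Pow(Add(-17283, Pow(Add(15156, 6659), Rational(1, 2))), -1)) = Mul(Add(508, -134), Pow(Add(-17283, Pow(21815, Rational(1, 2))), -1)) = Mul(374, Pow(Add(-17283, Pow(21815, Rational(1, 2))), -1))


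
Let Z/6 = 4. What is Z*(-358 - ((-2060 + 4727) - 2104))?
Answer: -22104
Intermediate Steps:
Z = 24 (Z = 6*4 = 24)
Z*(-358 - ((-2060 + 4727) - 2104)) = 24*(-358 - ((-2060 + 4727) - 2104)) = 24*(-358 - (2667 - 2104)) = 24*(-358 - 1*563) = 24*(-358 - 563) = 24*(-921) = -22104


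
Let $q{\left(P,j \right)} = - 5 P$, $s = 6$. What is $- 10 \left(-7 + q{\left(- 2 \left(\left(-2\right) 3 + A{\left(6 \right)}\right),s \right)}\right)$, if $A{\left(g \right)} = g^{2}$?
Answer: $-2930$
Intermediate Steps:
$- 10 \left(-7 + q{\left(- 2 \left(\left(-2\right) 3 + A{\left(6 \right)}\right),s \right)}\right) = - 10 \left(-7 - 5 \left(- 2 \left(\left(-2\right) 3 + 6^{2}\right)\right)\right) = - 10 \left(-7 - 5 \left(- 2 \left(-6 + 36\right)\right)\right) = - 10 \left(-7 - 5 \left(\left(-2\right) 30\right)\right) = - 10 \left(-7 - -300\right) = - 10 \left(-7 + 300\right) = \left(-10\right) 293 = -2930$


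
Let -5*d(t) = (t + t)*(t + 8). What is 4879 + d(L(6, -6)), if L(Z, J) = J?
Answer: 24419/5 ≈ 4883.8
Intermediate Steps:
d(t) = -2*t*(8 + t)/5 (d(t) = -(t + t)*(t + 8)/5 = -2*t*(8 + t)/5)
4879 + d(L(6, -6)) = 4879 - ⅖*(-6)*(8 - 6) = 4879 - ⅖*(-6)*2 = 4879 + 24/5 = 24419/5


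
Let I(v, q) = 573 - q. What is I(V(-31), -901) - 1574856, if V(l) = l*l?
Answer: -1573382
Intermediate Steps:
V(l) = l**2
I(V(-31), -901) - 1574856 = (573 - 1*(-901)) - 1574856 = (573 + 901) - 1574856 = 1474 - 1574856 = -1573382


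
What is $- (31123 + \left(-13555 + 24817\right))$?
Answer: $-42385$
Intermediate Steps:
$- (31123 + \left(-13555 + 24817\right)) = - (31123 + 11262) = \left(-1\right) 42385 = -42385$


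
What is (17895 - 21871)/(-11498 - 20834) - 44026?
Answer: -355861164/8083 ≈ -44026.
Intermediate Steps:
(17895 - 21871)/(-11498 - 20834) - 44026 = -3976/(-32332) - 44026 = -3976*(-1/32332) - 44026 = 994/8083 - 44026 = -355861164/8083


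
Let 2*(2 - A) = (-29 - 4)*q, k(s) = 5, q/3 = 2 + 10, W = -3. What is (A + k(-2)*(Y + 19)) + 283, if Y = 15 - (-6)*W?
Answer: 959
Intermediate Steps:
q = 36 (q = 3*(2 + 10) = 3*12 = 36)
A = 596 (A = 2 - (-29 - 4)*36/2 = 2 - (-33)*36/2 = 2 - ½*(-1188) = 2 + 594 = 596)
Y = -3 (Y = 15 - (-6)*(-3) = 15 - 1*18 = 15 - 18 = -3)
(A + k(-2)*(Y + 19)) + 283 = (596 + 5*(-3 + 19)) + 283 = (596 + 5*16) + 283 = (596 + 80) + 283 = 676 + 283 = 959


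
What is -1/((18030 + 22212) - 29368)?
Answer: -1/10874 ≈ -9.1963e-5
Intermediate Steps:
-1/((18030 + 22212) - 29368) = -1/(40242 - 29368) = -1/10874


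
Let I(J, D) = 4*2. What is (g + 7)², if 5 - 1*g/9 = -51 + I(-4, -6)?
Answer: 192721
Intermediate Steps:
I(J, D) = 8
g = 432 (g = 45 - 9*(-51 + 8) = 45 - 9*(-43) = 45 + 387 = 432)
(g + 7)² = (432 + 7)² = 439² = 192721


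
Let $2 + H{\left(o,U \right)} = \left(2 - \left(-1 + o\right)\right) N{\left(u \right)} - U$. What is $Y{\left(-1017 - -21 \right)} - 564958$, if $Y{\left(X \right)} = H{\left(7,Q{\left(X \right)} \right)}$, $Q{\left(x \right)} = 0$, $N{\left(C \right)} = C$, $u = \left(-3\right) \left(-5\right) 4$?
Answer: $-565200$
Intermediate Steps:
$u = 60$ ($u = 15 \cdot 4 = 60$)
$H{\left(o,U \right)} = 178 - U - 60 o$ ($H{\left(o,U \right)} = -2 - \left(U - \left(2 - \left(-1 + o\right)\right) 60\right) = -2 - \left(U - \left(3 - o\right) 60\right) = -2 - \left(-180 + U + 60 o\right) = 178 - U - 60 o$)
$Y{\left(X \right)} = -242$ ($Y{\left(X \right)} = 178 - 0 - 420 = 178 + 0 - 420 = -242$)
$Y{\left(-1017 - -21 \right)} - 564958 = -242 - 564958 = -565200$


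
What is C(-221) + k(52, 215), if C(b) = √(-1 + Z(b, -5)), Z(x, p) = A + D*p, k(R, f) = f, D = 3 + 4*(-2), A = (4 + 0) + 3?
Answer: 215 + √31 ≈ 220.57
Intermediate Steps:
A = 7 (A = 4 + 3 = 7)
D = -5 (D = 3 - 8 = -5)
Z(x, p) = 7 - 5*p
C(b) = √31 (C(b) = √(-1 + (7 - 5*(-5))) = √(-1 + (7 + 25)) = √(-1 + 32) = √31)
C(-221) + k(52, 215) = √31 + 215 = 215 + √31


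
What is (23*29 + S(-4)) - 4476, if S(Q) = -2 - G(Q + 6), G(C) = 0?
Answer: -3811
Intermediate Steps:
S(Q) = -2 (S(Q) = -2 - 1*0 = -2 + 0 = -2)
(23*29 + S(-4)) - 4476 = (23*29 - 2) - 4476 = (667 - 2) - 4476 = 665 - 4476 = -3811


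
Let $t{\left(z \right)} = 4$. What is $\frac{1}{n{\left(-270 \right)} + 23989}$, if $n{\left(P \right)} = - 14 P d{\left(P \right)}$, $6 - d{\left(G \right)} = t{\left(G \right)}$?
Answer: $\frac{1}{31549} \approx 3.1697 \cdot 10^{-5}$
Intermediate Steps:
$d{\left(G \right)} = 2$ ($d{\left(G \right)} = 6 - 4 = 2$)
$n{\left(P \right)} = - 28 P$ ($n{\left(P \right)} = - 14 P 2 = - 14 \cdot 2 P = - 28 P$)
$\frac{1}{n{\left(-270 \right)} + 23989} = \frac{1}{\left(-28\right) \left(-270\right) + 23989} = \frac{1}{7560 + 23989} = \frac{1}{31549}$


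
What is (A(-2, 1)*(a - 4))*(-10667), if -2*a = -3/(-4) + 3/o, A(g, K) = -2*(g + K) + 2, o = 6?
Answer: 394679/2 ≈ 1.9734e+5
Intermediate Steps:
A(g, K) = 2 - 2*K - 2*g (A(g, K) = -2*(K + g) + 2 = (-2*K - 2*g) + 2 = 2 - 2*K - 2*g)
a = -5/8 (a = -(-3/(-4) + 3/6)/2 = -(-3*(-¼) + 3*(⅙))/2 = -(¾ + ½)/2 = -½*5/4 = -5/8 ≈ -0.62500)
(A(-2, 1)*(a - 4))*(-10667) = ((2 - 2*1 - 2*(-2))*(-5/8 - 4))*(-10667) = ((2 - 2 + 4)*(-37/8))*(-10667) = (4*(-37/8))*(-10667) = -37/2*(-10667) = 394679/2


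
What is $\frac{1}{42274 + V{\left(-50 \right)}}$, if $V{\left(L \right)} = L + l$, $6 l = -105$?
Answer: $\frac{2}{84413} \approx 2.3693 \cdot 10^{-5}$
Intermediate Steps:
$l = - \frac{35}{2}$ ($l = \frac{1}{6} \left(-105\right) = - \frac{35}{2} \approx -17.5$)
$V{\left(L \right)} = - \frac{35}{2} + L$ ($V{\left(L \right)} = L - \frac{35}{2} = - \frac{35}{2} + L$)
$\frac{1}{42274 + V{\left(-50 \right)}} = \frac{1}{42274 - \frac{135}{2}} = \frac{1}{\frac{84413}{2}} = \frac{2}{84413}$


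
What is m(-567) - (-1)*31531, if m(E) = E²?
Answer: 353020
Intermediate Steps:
m(-567) - (-1)*31531 = (-567)² - (-1)*31531 = 321489 - 1*(-31531) = 321489 + 31531 = 353020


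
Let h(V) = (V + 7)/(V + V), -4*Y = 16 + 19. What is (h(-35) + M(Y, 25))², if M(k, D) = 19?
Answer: 9409/25 ≈ 376.36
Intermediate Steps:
Y = -35/4 (Y = -(16 + 19)/4 = -¼*35 = -35/4 ≈ -8.7500)
h(V) = (7 + V)/(2*V) (h(V) = (7 + V)/((2*V)) = (7 + V)*(1/(2*V)) = (7 + V)/(2*V))
(h(-35) + M(Y, 25))² = ((½)*(7 - 35)/(-35) + 19)² = ((½)*(-1/35)*(-28) + 19)² = (⅖ + 19)² = (97/5)² = 9409/25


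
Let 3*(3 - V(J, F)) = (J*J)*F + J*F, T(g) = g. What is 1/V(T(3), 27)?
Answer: -1/105 ≈ -0.0095238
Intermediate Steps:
V(J, F) = 3 - F*J/3 - F*J**2/3 (V(J, F) = 3 - ((J*J)*F + J*F)/3 = 3 - (J**2*F + F*J)/3 = 3 - (F*J**2 + F*J)/3 = 3 - (F*J + F*J**2)/3 = 3 + (-F*J/3 - F*J**2/3) = 3 - F*J/3 - F*J**2/3)
1/V(T(3), 27) = 1/(3 - 1/3*27*3 - 1/3*27*3**2) = 1/(3 - 27 - 1/3*27*9) = 1/(3 - 27 - 81) = 1/(-105) = -1/105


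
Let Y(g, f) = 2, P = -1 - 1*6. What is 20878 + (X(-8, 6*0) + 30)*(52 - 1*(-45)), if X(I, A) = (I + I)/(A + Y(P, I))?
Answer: 23012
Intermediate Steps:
P = -7 (P = -1 - 6 = -7)
X(I, A) = 2*I/(2 + A) (X(I, A) = (I + I)/(A + 2) = (2*I)/(2 + A) = 2*I/(2 + A))
20878 + (X(-8, 6*0) + 30)*(52 - 1*(-45)) = 20878 + (2*(-8)/(2 + 6*0) + 30)*(52 - 1*(-45)) = 20878 + (2*(-8)/(2 + 0) + 30)*(52 + 45) = 20878 + (2*(-8)/2 + 30)*97 = 20878 + (2*(-8)*(½) + 30)*97 = 20878 + (-8 + 30)*97 = 20878 + 22*97 = 20878 + 2134 = 23012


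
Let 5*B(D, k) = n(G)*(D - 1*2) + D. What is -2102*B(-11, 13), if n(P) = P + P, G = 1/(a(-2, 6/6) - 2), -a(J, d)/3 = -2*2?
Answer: 142936/25 ≈ 5717.4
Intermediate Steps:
a(J, d) = 12 (a(J, d) = -(-6)*2 = -3*(-4) = 12)
G = ⅒ (G = 1/(12 - 2) = 1/10 = ⅒ ≈ 0.10000)
n(P) = 2*P
B(D, k) = -2/25 + 6*D/25 (B(D, k) = ((2*(⅒))*(D - 1*2) + D)/5 = ((D - 2)/5 + D)/5 = ((-2 + D)/5 + D)/5 = ((-⅖ + D/5) + D)/5 = (-⅖ + 6*D/5)/5 = -2/25 + 6*D/25)
-2102*B(-11, 13) = -2102*(-2/25 + (6/25)*(-11)) = -2102*(-2/25 - 66/25) = -2102*(-68/25) = 142936/25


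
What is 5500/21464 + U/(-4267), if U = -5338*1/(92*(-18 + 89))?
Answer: 282005178/1099716089 ≈ 0.25643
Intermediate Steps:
U = -2669/3266 (U = -5338/(71*92) = -5338/6532 = -5338*1/6532 = -2669/3266 ≈ -0.81721)
5500/21464 + U/(-4267) = 5500/21464 - 2669/3266/(-4267) = 5500*(1/21464) - 2669/3266*(-1/4267) = 1375/5366 + 157/819766 = 282005178/1099716089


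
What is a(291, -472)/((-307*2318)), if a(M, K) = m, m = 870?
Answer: -435/355813 ≈ -0.0012226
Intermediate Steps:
a(M, K) = 870
a(291, -472)/((-307*2318)) = 870/((-307*2318)) = 870/(-711626) = 870*(-1/711626) = -435/355813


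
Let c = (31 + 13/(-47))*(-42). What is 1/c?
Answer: -47/60648 ≈ -0.00077496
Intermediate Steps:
c = -60648/47 (c = (31 + 13*(-1/47))*(-42) = (31 - 13/47)*(-42) = (1444/47)*(-42) = -60648/47 ≈ -1290.4)
1/c = 1/(-60648/47) = -47/60648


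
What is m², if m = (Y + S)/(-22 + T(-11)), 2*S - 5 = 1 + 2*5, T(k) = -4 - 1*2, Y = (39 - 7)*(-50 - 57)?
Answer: 14884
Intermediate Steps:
Y = -3424 (Y = 32*(-107) = -3424)
T(k) = -6 (T(k) = -4 - 2 = -6)
S = 8 (S = 5/2 + (1 + 2*5)/2 = 5/2 + (1 + 10)/2 = 5/2 + (½)*11 = 5/2 + 11/2 = 8)
m = 122 (m = (-3424 + 8)/(-22 - 6) = -3416/(-28) = -3416*(-1/28) = 122)
m² = 122² = 14884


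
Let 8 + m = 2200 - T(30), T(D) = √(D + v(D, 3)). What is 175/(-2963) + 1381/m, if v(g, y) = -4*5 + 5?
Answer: 8128602801/14236767587 + 1381*√15/4804849 ≈ 0.57207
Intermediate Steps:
v(g, y) = -15 (v(g, y) = -20 + 5 = -15)
T(D) = √(-15 + D) (T(D) = √(D - 15) = √(-15 + D))
m = 2192 - √15 (m = -8 + (2200 - √(-15 + 30)) = -8 + (2200 - √15) = 2192 - √15 ≈ 2188.1)
175/(-2963) + 1381/m = 175/(-2963) + 1381/(2192 - √15) = 175*(-1/2963) + 1381/(2192 - √15) = -175/2963 + 1381/(2192 - √15)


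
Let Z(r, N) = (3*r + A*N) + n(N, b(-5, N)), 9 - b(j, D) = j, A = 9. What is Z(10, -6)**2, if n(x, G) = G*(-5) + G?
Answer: 6400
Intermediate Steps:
b(j, D) = 9 - j
n(x, G) = -4*G (n(x, G) = -5*G + G = -4*G)
Z(r, N) = -56 + 3*r + 9*N (Z(r, N) = (3*r + 9*N) - 4*(9 - 1*(-5)) = (3*r + 9*N) - 4*(9 + 5) = (3*r + 9*N) - 4*14 = (3*r + 9*N) - 56 = -56 + 3*r + 9*N)
Z(10, -6)**2 = (-56 + 3*10 + 9*(-6))**2 = (-56 + 30 - 54)**2 = (-80)**2 = 6400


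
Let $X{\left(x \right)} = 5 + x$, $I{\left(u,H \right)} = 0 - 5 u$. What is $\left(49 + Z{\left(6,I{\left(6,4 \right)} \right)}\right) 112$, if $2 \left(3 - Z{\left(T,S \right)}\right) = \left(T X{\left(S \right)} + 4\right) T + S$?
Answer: $56560$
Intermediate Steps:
$I{\left(u,H \right)} = - 5 u$
$Z{\left(T,S \right)} = 3 - \frac{S}{2} - \frac{T \left(4 + T \left(5 + S\right)\right)}{2}$ ($Z{\left(T,S \right)} = 3 - \frac{\left(T \left(5 + S\right) + 4\right) T + S}{2} = 3 - \frac{\left(4 + T \left(5 + S\right)\right) T + S}{2} = 3 - \frac{T \left(4 + T \left(5 + S\right)\right) + S}{2} = 3 - \frac{S + T \left(4 + T \left(5 + S\right)\right)}{2} = 3 - \left(\frac{S}{2} + \frac{T \left(4 + T \left(5 + S\right)\right)}{2}\right) = 3 - \frac{S}{2} - \frac{T \left(4 + T \left(5 + S\right)\right)}{2}$)
$\left(49 + Z{\left(6,I{\left(6,4 \right)} \right)}\right) 112 = \left(49 - \left(9 + \frac{1}{2} \left(-5\right) 6 + \frac{6^{2} \left(5 - 30\right)}{2}\right)\right) 112 = \left(49 - \left(-6 + 18 \left(5 - 30\right)\right)\right) 112 = \left(49 + \left(3 - 12 + 15 - 18 \left(-25\right)\right)\right) 112 = \left(49 + \left(3 - 12 + 15 + 450\right)\right) 112 = \left(49 + 456\right) 112 = 505 \cdot 112 = 56560$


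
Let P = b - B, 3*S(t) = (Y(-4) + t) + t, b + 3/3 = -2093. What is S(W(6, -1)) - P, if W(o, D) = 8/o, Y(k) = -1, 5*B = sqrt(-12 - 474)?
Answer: 18851/9 + 9*I*sqrt(6)/5 ≈ 2094.6 + 4.4091*I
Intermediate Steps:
b = -2094 (b = -1 - 2093 = -2094)
B = 9*I*sqrt(6)/5 (B = sqrt(-12 - 474)/5 = sqrt(-486)/5 = (9*I*sqrt(6))/5 = 9*I*sqrt(6)/5 ≈ 4.4091*I)
S(t) = -1/3 + 2*t/3 (S(t) = ((-1 + t) + t)/3 = (-1 + 2*t)/3 = -1/3 + 2*t/3)
P = -2094 - 9*I*sqrt(6)/5 ≈ -2094.0 - 4.4091*I
S(W(6, -1)) - P = (-1/3 + 2*(8/6)/3) - (-2094 - 9*I*sqrt(6)/5) = (-1/3 + 2*(8*(1/6))/3) + (2094 + 9*I*sqrt(6)/5) = (-1/3 + (2/3)*(4/3)) + (2094 + 9*I*sqrt(6)/5) = (-1/3 + 8/9) + (2094 + 9*I*sqrt(6)/5) = 5/9 + (2094 + 9*I*sqrt(6)/5) = 18851/9 + 9*I*sqrt(6)/5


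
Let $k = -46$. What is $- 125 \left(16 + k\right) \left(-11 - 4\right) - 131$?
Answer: $-56381$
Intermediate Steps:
$- 125 \left(16 + k\right) \left(-11 - 4\right) - 131 = - 125 \left(16 - 46\right) \left(-11 - 4\right) - 131 = - 125 \left(\left(-30\right) \left(-15\right)\right) - 131 = \left(-125\right) 450 - 131 = -56250 - 131 = -56381$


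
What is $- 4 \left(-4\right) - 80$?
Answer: $-64$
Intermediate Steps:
$- 4 \left(-4\right) - 80 = \left(-1\right) \left(-16\right) - 80 = 16 - 80 = -64$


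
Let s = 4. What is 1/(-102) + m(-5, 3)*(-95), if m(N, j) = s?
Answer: -38761/102 ≈ -380.01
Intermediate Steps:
m(N, j) = 4
1/(-102) + m(-5, 3)*(-95) = 1/(-102) + 4*(-95) = -1/102 - 380 = -38761/102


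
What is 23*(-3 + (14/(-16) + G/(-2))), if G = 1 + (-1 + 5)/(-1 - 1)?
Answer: -621/8 ≈ -77.625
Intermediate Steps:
G = -1 (G = 1 + 4/(-2) = 1 + 4*(-½) = 1 - 2 = -1)
23*(-3 + (14/(-16) + G/(-2))) = 23*(-3 + (14/(-16) - 1/(-2))) = 23*(-3 + (14*(-1/16) - 1*(-½))) = 23*(-3 + (-7/8 + ½)) = 23*(-3 - 3/8) = 23*(-27/8) = -621/8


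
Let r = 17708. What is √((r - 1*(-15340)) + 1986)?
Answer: √35034 ≈ 187.17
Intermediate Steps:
√((r - 1*(-15340)) + 1986) = √((17708 - 1*(-15340)) + 1986) = √((17708 + 15340) + 1986) = √(33048 + 1986) = √35034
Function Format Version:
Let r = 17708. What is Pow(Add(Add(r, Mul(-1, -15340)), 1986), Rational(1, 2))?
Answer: Pow(35034, Rational(1, 2)) ≈ 187.17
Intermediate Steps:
Pow(Add(Add(r, Mul(-1, -15340)), 1986), Rational(1, 2)) = Pow(Add(Add(17708, Mul(-1, -15340)), 1986), Rational(1, 2)) = Pow(Add(Add(17708, 15340), 1986), Rational(1, 2)) = Pow(Add(33048, 1986), Rational(1, 2)) = Pow(35034, Rational(1, 2))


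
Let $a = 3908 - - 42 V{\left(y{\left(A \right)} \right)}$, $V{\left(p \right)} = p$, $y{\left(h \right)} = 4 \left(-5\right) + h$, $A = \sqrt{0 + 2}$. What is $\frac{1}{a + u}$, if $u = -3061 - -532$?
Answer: $\frac{11}{5857} - \frac{6 \sqrt{2}}{40999} \approx 0.0016711$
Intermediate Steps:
$A = \sqrt{2} \approx 1.4142$
$y{\left(h \right)} = -20 + h$
$u = -2529$ ($u = -3061 + 532 = -2529$)
$a = 3068 + 42 \sqrt{2}$ ($a = 3908 - - 42 \left(-20 + \sqrt{2}\right) = 3908 - \left(840 - 42 \sqrt{2}\right) = 3068 + 42 \sqrt{2} \approx 3127.4$)
$\frac{1}{a + u} = \frac{1}{\left(3068 + 42 \sqrt{2}\right) - 2529} = \frac{1}{539 + 42 \sqrt{2}}$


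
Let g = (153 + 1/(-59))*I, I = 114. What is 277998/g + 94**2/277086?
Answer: 379485316813/23759293242 ≈ 15.972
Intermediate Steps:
g = 1028964/59 (g = (153 + 1/(-59))*114 = (153 - 1/59)*114 = (9026/59)*114 = 1028964/59 ≈ 17440.)
277998/g + 94**2/277086 = 277998/(1028964/59) + 94**2/277086 = 277998*(59/1028964) + 8836*(1/277086) = 2733647/171494 + 4418/138543 = 379485316813/23759293242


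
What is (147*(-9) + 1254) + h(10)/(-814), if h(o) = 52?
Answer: -28109/407 ≈ -69.064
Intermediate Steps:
(147*(-9) + 1254) + h(10)/(-814) = (147*(-9) + 1254) + 52/(-814) = (-1323 + 1254) + 52*(-1/814) = -69 - 26/407 = -28109/407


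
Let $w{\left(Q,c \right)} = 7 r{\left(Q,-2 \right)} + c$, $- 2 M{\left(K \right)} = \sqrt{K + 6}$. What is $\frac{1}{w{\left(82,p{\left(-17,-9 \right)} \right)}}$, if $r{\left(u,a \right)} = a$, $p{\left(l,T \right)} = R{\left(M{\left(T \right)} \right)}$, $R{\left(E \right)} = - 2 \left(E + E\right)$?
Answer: $- \frac{7}{104} - \frac{i \sqrt{3}}{104} \approx -0.067308 - 0.016654 i$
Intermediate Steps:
$M{\left(K \right)} = - \frac{\sqrt{6 + K}}{2}$ ($M{\left(K \right)} = - \frac{\sqrt{K + 6}}{2} = - \frac{\sqrt{6 + K}}{2}$)
$R{\left(E \right)} = - 4 E$ ($R{\left(E \right)} = - 2 \cdot 2 E = - 4 E$)
$p{\left(l,T \right)} = 2 \sqrt{6 + T}$ ($p{\left(l,T \right)} = - 4 \left(- \frac{\sqrt{6 + T}}{2}\right) = 2 \sqrt{6 + T}$)
$w{\left(Q,c \right)} = -14 + c$ ($w{\left(Q,c \right)} = 7 \left(-2\right) + c = -14 + c$)
$\frac{1}{w{\left(82,p{\left(-17,-9 \right)} \right)}} = \frac{1}{-14 + 2 \sqrt{6 - 9}} = \frac{1}{-14 + 2 \sqrt{-3}} = \frac{1}{-14 + 2 i \sqrt{3}}$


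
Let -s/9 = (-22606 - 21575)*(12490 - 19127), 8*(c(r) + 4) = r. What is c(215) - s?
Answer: 21112509567/8 ≈ 2.6391e+9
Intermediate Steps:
c(r) = -4 + r/8
s = -2639063673 (s = -9*(-22606 - 21575)*(12490 - 19127) = -(-397629)*(-6637) = -9*293229297 = -2639063673)
c(215) - s = (-4 + (⅛)*215) - 1*(-2639063673) = (-4 + 215/8) + 2639063673 = 183/8 + 2639063673 = 21112509567/8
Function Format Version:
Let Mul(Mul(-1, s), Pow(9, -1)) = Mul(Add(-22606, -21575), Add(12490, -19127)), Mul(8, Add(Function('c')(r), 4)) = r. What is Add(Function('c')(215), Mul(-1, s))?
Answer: Rational(21112509567, 8) ≈ 2.6391e+9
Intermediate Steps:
Function('c')(r) = Add(-4, Mul(Rational(1, 8), r))
s = -2639063673 (s = Mul(-9, Mul(Add(-22606, -21575), Add(12490, -19127))) = Mul(-9, Mul(-44181, -6637)) = Mul(-9, 293229297) = -2639063673)
Add(Function('c')(215), Mul(-1, s)) = Add(Add(-4, Mul(Rational(1, 8), 215)), Mul(-1, -2639063673)) = Add(Add(-4, Rational(215, 8)), 2639063673) = Add(Rational(183, 8), 2639063673) = Rational(21112509567, 8)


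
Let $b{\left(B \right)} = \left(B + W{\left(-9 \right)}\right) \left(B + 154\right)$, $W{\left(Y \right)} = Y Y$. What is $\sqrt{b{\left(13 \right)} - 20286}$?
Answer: $2 i \sqrt{1147} \approx 67.735 i$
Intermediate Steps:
$W{\left(Y \right)} = Y^{2}$
$b{\left(B \right)} = \left(81 + B\right) \left(154 + B\right)$ ($b{\left(B \right)} = \left(B + \left(-9\right)^{2}\right) \left(B + 154\right) = \left(B + 81\right) \left(154 + B\right) = \left(81 + B\right) \left(154 + B\right)$)
$\sqrt{b{\left(13 \right)} - 20286} = \sqrt{\left(12474 + 13^{2} + 235 \cdot 13\right) - 20286} = \sqrt{\left(12474 + 169 + 3055\right) - 20286} = \sqrt{15698 - 20286} = \sqrt{-4588} = 2 i \sqrt{1147}$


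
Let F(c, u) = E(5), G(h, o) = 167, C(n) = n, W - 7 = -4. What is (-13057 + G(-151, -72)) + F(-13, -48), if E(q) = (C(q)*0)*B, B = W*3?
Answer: -12890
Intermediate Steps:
W = 3 (W = 7 - 4 = 3)
B = 9 (B = 3*3 = 9)
E(q) = 0 (E(q) = (q*0)*9 = 0*9 = 0)
F(c, u) = 0
(-13057 + G(-151, -72)) + F(-13, -48) = (-13057 + 167) + 0 = -12890 + 0 = -12890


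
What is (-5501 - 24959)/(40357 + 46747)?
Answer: -7615/21776 ≈ -0.34970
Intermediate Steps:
(-5501 - 24959)/(40357 + 46747) = -30460/87104 = -30460*1/87104 = -7615/21776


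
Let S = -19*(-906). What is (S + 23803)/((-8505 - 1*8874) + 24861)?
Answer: 41017/7482 ≈ 5.4821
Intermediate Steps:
S = 17214
(S + 23803)/((-8505 - 1*8874) + 24861) = (17214 + 23803)/((-8505 - 1*8874) + 24861) = 41017/((-8505 - 8874) + 24861) = 41017/(-17379 + 24861) = 41017/7482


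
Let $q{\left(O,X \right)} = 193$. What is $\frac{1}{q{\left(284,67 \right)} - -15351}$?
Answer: $\frac{1}{15544} \approx 6.4334 \cdot 10^{-5}$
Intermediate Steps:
$\frac{1}{q{\left(284,67 \right)} - -15351} = \frac{1}{193 - -15351} = \frac{1}{193 + 15351} = \frac{1}{15544}$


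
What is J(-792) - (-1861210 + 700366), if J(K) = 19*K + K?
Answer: 1145004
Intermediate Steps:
J(K) = 20*K
J(-792) - (-1861210 + 700366) = 20*(-792) - (-1861210 + 700366) = -15840 - 1*(-1160844) = -15840 + 1160844 = 1145004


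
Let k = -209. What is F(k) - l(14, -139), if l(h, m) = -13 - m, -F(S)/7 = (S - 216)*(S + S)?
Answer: -1243676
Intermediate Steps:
F(S) = -14*S*(-216 + S) (F(S) = -7*(S - 216)*(S + S) = -7*(-216 + S)*2*S = -14*S*(-216 + S))
F(k) - l(14, -139) = 14*(-209)*(216 - 1*(-209)) - (-13 - 1*(-139)) = 14*(-209)*(216 + 209) - (-13 + 139) = 14*(-209)*425 - 1*126 = -1243550 - 126 = -1243676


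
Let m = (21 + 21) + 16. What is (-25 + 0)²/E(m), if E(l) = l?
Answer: 625/58 ≈ 10.776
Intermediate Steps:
m = 58 (m = 42 + 16 = 58)
(-25 + 0)²/E(m) = (-25 + 0)²/58 = (-25)²*(1/58) = 625*(1/58) = 625/58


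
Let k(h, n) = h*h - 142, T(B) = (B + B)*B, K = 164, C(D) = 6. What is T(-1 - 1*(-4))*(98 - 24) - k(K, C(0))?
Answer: -25422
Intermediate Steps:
T(B) = 2*B² (T(B) = (2*B)*B = 2*B²)
k(h, n) = -142 + h² (k(h, n) = h² - 142 = -142 + h²)
T(-1 - 1*(-4))*(98 - 24) - k(K, C(0)) = (2*(-1 - 1*(-4))²)*(98 - 24) - (-142 + 164²) = (2*(-1 + 4)²)*74 - (-142 + 26896) = (2*3²)*74 - 1*26754 = (2*9)*74 - 26754 = 18*74 - 26754 = 1332 - 26754 = -25422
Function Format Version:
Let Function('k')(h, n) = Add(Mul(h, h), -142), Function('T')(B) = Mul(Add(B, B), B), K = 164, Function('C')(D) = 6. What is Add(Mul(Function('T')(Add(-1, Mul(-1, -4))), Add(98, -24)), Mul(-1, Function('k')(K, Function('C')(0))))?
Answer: -25422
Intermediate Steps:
Function('T')(B) = Mul(2, Pow(B, 2)) (Function('T')(B) = Mul(Mul(2, B), B) = Mul(2, Pow(B, 2)))
Function('k')(h, n) = Add(-142, Pow(h, 2)) (Function('k')(h, n) = Add(Pow(h, 2), -142) = Add(-142, Pow(h, 2)))
Add(Mul(Function('T')(Add(-1, Mul(-1, -4))), Add(98, -24)), Mul(-1, Function('k')(K, Function('C')(0)))) = Add(Mul(Mul(2, Pow(Add(-1, Mul(-1, -4)), 2)), Add(98, -24)), Mul(-1, Add(-142, Pow(164, 2)))) = Add(Mul(Mul(2, Pow(Add(-1, 4), 2)), 74), Mul(-1, Add(-142, 26896))) = Add(Mul(Mul(2, Pow(3, 2)), 74), Mul(-1, 26754)) = Add(Mul(Mul(2, 9), 74), -26754) = Add(Mul(18, 74), -26754) = Add(1332, -26754) = -25422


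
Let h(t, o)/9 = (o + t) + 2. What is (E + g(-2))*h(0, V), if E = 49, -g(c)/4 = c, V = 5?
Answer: 3591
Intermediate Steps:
h(t, o) = 18 + 9*o + 9*t (h(t, o) = 9*((o + t) + 2) = 9*(2 + o + t) = 18 + 9*o + 9*t)
g(c) = -4*c
(E + g(-2))*h(0, V) = (49 - 4*(-2))*(18 + 9*5 + 9*0) = (49 + 8)*(18 + 45 + 0) = 57*63 = 3591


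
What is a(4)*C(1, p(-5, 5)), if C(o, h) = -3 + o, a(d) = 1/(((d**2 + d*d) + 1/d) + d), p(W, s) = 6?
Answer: -8/145 ≈ -0.055172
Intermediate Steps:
a(d) = 1/(d + 1/d + 2*d**2) (a(d) = 1/(((d**2 + d**2) + 1/d) + d) = 1/((2*d**2 + 1/d) + d) = 1/((1/d + 2*d**2) + d) = 1/(d + 1/d + 2*d**2))
a(4)*C(1, p(-5, 5)) = (4/(1 + 4**2 + 2*4**3))*(-3 + 1) = (4/(1 + 16 + 2*64))*(-2) = (4/(1 + 16 + 128))*(-2) = (4/145)*(-2) = -8/145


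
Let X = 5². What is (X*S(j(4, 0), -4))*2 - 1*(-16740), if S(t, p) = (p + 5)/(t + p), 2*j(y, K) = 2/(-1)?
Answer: 16730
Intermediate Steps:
X = 25
j(y, K) = -1 (j(y, K) = (2/(-1))/2 = (2*(-1))/2 = (½)*(-2) = -1)
S(t, p) = (5 + p)/(p + t)
(X*S(j(4, 0), -4))*2 - 1*(-16740) = (25*((5 - 4)/(-4 - 1)))*2 - 1*(-16740) = (25*(1/(-5)))*2 + 16740 = (25*(-⅕*1))*2 + 16740 = (25*(-⅕))*2 + 16740 = -5*2 + 16740 = -10 + 16740 = 16730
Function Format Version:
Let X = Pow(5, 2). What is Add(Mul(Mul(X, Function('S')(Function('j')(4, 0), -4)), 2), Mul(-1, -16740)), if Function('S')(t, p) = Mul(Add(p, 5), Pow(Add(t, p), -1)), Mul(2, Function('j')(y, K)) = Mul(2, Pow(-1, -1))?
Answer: 16730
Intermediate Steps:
X = 25
Function('j')(y, K) = -1 (Function('j')(y, K) = Mul(Rational(1, 2), Mul(2, Pow(-1, -1))) = Mul(Rational(1, 2), Mul(2, -1)) = Mul(Rational(1, 2), -2) = -1)
Function('S')(t, p) = Mul(Pow(Add(p, t), -1), Add(5, p)) (Function('S')(t, p) = Mul(Add(5, p), Pow(Add(p, t), -1)) = Mul(Pow(Add(p, t), -1), Add(5, p)))
Add(Mul(Mul(X, Function('S')(Function('j')(4, 0), -4)), 2), Mul(-1, -16740)) = Add(Mul(Mul(25, Mul(Pow(Add(-4, -1), -1), Add(5, -4))), 2), Mul(-1, -16740)) = Add(Mul(Mul(25, Mul(Pow(-5, -1), 1)), 2), 16740) = Add(Mul(Mul(25, Mul(Rational(-1, 5), 1)), 2), 16740) = Add(Mul(Mul(25, Rational(-1, 5)), 2), 16740) = Add(Mul(-5, 2), 16740) = Add(-10, 16740) = 16730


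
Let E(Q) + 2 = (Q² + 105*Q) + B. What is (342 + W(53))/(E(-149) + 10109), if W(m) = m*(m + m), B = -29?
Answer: 2980/8317 ≈ 0.35830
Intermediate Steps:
E(Q) = -31 + Q² + 105*Q (E(Q) = -2 + ((Q² + 105*Q) - 29) = -2 + (-29 + Q² + 105*Q) = -31 + Q² + 105*Q)
W(m) = 2*m² (W(m) = m*(2*m) = 2*m²)
(342 + W(53))/(E(-149) + 10109) = (342 + 2*53²)/((-31 + (-149)² + 105*(-149)) + 10109) = (342 + 2*2809)/((-31 + 22201 - 15645) + 10109) = (342 + 5618)/(6525 + 10109) = 5960/16634 = 5960*(1/16634) = 2980/8317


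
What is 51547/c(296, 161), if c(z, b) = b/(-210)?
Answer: -1546410/23 ≈ -67235.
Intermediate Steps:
c(z, b) = -b/210 (c(z, b) = b*(-1/210) = -b/210)
51547/c(296, 161) = 51547/((-1/210*161)) = 51547/(-23/30) = 51547*(-30/23) = -1546410/23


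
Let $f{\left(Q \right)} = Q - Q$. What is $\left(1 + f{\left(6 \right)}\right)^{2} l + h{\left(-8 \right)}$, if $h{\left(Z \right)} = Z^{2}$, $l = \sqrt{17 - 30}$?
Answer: $64 + i \sqrt{13} \approx 64.0 + 3.6056 i$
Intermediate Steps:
$f{\left(Q \right)} = 0$
$l = i \sqrt{13}$ ($l = \sqrt{-13} = i \sqrt{13} \approx 3.6056 i$)
$\left(1 + f{\left(6 \right)}\right)^{2} l + h{\left(-8 \right)} = \left(1 + 0\right)^{2} i \sqrt{13} + \left(-8\right)^{2} = 1^{2} i \sqrt{13} + 64 = 1 i \sqrt{13} + 64 = i \sqrt{13} + 64 = 64 + i \sqrt{13}$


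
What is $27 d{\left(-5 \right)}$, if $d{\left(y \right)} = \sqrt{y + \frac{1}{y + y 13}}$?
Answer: $\frac{81 i \sqrt{2730}}{70} \approx 60.46 i$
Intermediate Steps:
$d{\left(y \right)} = \sqrt{y + \frac{1}{14 y}}$ ($d{\left(y \right)} = \sqrt{y + \frac{1}{y + 13 y}} = \sqrt{y + \frac{1}{14 y}}$)
$27 d{\left(-5 \right)} = 27 \frac{\sqrt{\frac{14}{-5} + 196 \left(-5\right)}}{14} = 27 \frac{\sqrt{14 \left(- \frac{1}{5}\right) - 980}}{14} = 27 \frac{\sqrt{- \frac{14}{5} - 980}}{14} = 27 \frac{\sqrt{- \frac{4914}{5}}}{14} = 27 \frac{\frac{3}{5} i \sqrt{2730}}{14} = 27 \frac{3 i \sqrt{2730}}{70} = \frac{81 i \sqrt{2730}}{70}$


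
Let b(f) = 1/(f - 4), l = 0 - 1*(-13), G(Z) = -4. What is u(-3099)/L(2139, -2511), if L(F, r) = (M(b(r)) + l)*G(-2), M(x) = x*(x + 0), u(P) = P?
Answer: 19601872275/328911704 ≈ 59.596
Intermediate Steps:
l = 13 (l = 0 + 13 = 13)
b(f) = 1/(-4 + f)
M(x) = x² (M(x) = x*x = x²)
L(F, r) = -52 - 4/(-4 + r)² (L(F, r) = ((1/(-4 + r))² + 13)*(-4) = ((-4 + r)⁻² + 13)*(-4) = (13 + (-4 + r)⁻²)*(-4) = -52 - 4/(-4 + r)²)
u(-3099)/L(2139, -2511) = -3099/(-52 - 4/(-4 - 2511)²) = -3099/(-52 - 4/(-2515)²) = -3099/(-52 - 4*1/6325225) = -3099/(-52 - 4/6325225) = -3099/(-328911704/6325225) = -3099*(-6325225/328911704) = 19601872275/328911704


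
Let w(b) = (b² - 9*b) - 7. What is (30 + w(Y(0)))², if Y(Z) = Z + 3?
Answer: 25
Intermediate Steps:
Y(Z) = 3 + Z
w(b) = -7 + b² - 9*b
(30 + w(Y(0)))² = (30 + (-7 + (3 + 0)² - 9*(3 + 0)))² = (30 + (-7 + 3² - 9*3))² = (30 + (-7 + 9 - 27))² = (30 - 25)² = 5² = 25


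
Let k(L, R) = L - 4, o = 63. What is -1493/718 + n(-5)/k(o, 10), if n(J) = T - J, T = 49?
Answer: -49315/42362 ≈ -1.1641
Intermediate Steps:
n(J) = 49 - J
k(L, R) = -4 + L
-1493/718 + n(-5)/k(o, 10) = -1493/718 + (49 - 1*(-5))/(-4 + 63) = -1493*1/718 + (49 + 5)/59 = -1493/718 + 54*(1/59) = -1493/718 + 54/59 = -49315/42362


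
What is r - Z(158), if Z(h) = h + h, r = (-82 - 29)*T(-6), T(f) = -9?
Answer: 683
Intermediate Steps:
r = 999 (r = (-82 - 29)*(-9) = -111*(-9) = 999)
Z(h) = 2*h
r - Z(158) = 999 - 2*158 = 999 - 1*316 = 999 - 316 = 683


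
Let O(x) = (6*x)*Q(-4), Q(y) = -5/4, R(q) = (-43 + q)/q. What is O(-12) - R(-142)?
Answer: 12595/142 ≈ 88.697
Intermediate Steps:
R(q) = (-43 + q)/q
Q(y) = -5/4 (Q(y) = -5*¼ = -5/4)
O(x) = -15*x/2 (O(x) = (6*x)*(-5/4) = -15*x/2)
O(-12) - R(-142) = -15/2*(-12) - (-43 - 142)/(-142) = 90 - (-1)*(-185)/142 = 90 - 1*185/142 = 90 - 185/142 = 12595/142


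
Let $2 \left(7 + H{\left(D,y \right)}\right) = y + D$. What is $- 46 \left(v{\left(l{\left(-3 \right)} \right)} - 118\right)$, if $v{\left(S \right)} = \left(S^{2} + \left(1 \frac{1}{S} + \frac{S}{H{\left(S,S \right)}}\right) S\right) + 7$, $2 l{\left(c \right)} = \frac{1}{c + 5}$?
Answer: $\frac{1092431}{216} \approx 5057.5$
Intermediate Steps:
$H{\left(D,y \right)} = -7 + \frac{D}{2} + \frac{y}{2}$ ($H{\left(D,y \right)} = -7 + \frac{y + D}{2} = -7 + \frac{D + y}{2} = -7 + \left(\frac{D}{2} + \frac{y}{2}\right) = -7 + \frac{D}{2} + \frac{y}{2}$)
$l{\left(c \right)} = \frac{1}{2 \left(5 + c\right)}$ ($l{\left(c \right)} = \frac{1}{2 \left(c + 5\right)} = \frac{1}{2 \left(5 + c\right)}$)
$v{\left(S \right)} = 7 + S^{2} + S \left(\frac{1}{S} + \frac{S}{-7 + S}\right)$ ($v{\left(S \right)} = \left(S^{2} + \left(1 \frac{1}{S} + \frac{S}{-7 + \frac{S}{2} + \frac{S}{2}}\right) S\right) + 7 = \left(S^{2} + \left(\frac{1}{S} + \frac{S}{-7 + S}\right) S\right) + 7 = \left(S^{2} + S \left(\frac{1}{S} + \frac{S}{-7 + S}\right)\right) + 7 = 7 + S^{2} + S \left(\frac{1}{S} + \frac{S}{-7 + S}\right)$)
$- 46 \left(v{\left(l{\left(-3 \right)} \right)} - 118\right) = - 46 \left(\frac{\left(\frac{1}{2 \left(5 - 3\right)}\right)^{2} + \left(-7 + \frac{1}{2 \left(5 - 3\right)}\right) \left(8 + \left(\frac{1}{2 \left(5 - 3\right)}\right)^{2}\right)}{-7 + \frac{1}{2 \left(5 - 3\right)}} - 118\right) = - 46 \left(\frac{\left(\frac{1}{2 \cdot 2}\right)^{2} + \left(-7 + \frac{1}{2 \cdot 2}\right) \left(8 + \left(\frac{1}{2 \cdot 2}\right)^{2}\right)}{-7 + \frac{1}{2 \cdot 2}} - 118\right) = - 46 \left(\frac{\left(\frac{1}{2} \cdot \frac{1}{2}\right)^{2} + \left(-7 + \frac{1}{2} \cdot \frac{1}{2}\right) \left(8 + \left(\frac{1}{2} \cdot \frac{1}{2}\right)^{2}\right)}{-7 + \frac{1}{2} \cdot \frac{1}{2}} - 118\right) = - 46 \left(\frac{\left(\frac{1}{4}\right)^{2} + \left(-7 + \frac{1}{4}\right) \left(8 + \left(\frac{1}{4}\right)^{2}\right)}{-7 + \frac{1}{4}} - 118\right) = - 46 \left(\frac{\frac{1}{16} - \frac{27 \left(8 + \frac{1}{16}\right)}{4}}{- \frac{27}{4}} - 118\right) = - 46 \left(- \frac{4 \left(\frac{1}{16} - \frac{3483}{64}\right)}{27} - 118\right) = - 46 \left(\left(- \frac{4}{27}\right) \left(- \frac{3479}{64}\right) - 118\right) = - 46 \left(\frac{3479}{432} - 118\right) = \left(-46\right) \left(- \frac{47497}{432}\right) = \frac{1092431}{216}$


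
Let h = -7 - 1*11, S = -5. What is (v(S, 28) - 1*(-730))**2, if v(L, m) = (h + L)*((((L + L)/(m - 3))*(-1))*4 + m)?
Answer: 60516/25 ≈ 2420.6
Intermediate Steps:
h = -18 (h = -7 - 11 = -18)
v(L, m) = (-18 + L)*(m - 8*L/(-3 + m)) (v(L, m) = (-18 + L)*((((L + L)/(m - 3))*(-1))*4 + m) = (-18 + L)*((((2*L)/(-3 + m))*(-1))*4 + m) = (-18 + L)*(((2*L/(-3 + m))*(-1))*4 + m) = (-18 + L)*(-2*L/(-3 + m)*4 + m) = (-18 + L)*(-8*L/(-3 + m) + m) = (-18 + L)*(m - 8*L/(-3 + m)))
(v(S, 28) - 1*(-730))**2 = ((-18*28**2 - 8*(-5)**2 + 54*28 + 144*(-5) - 5*28**2 - 3*(-5)*28)/(-3 + 28) - 1*(-730))**2 = ((-18*784 - 8*25 + 1512 - 720 - 5*784 + 420)/25 + 730)**2 = ((-14112 - 200 + 1512 - 720 - 3920 + 420)/25 + 730)**2 = ((1/25)*(-17020) + 730)**2 = (-3404/5 + 730)**2 = (246/5)**2 = 60516/25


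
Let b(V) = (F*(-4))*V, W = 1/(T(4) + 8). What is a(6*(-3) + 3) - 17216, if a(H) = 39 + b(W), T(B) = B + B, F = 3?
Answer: -68711/4 ≈ -17178.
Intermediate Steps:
T(B) = 2*B
W = 1/16 (W = 1/(2*4 + 8) = 1/(8 + 8) = 1/16 ≈ 0.062500)
b(V) = -12*V (b(V) = (3*(-4))*V = -12*V)
a(H) = 153/4 (a(H) = 39 - 12*1/16 = 39 - 3/4 = 153/4)
a(6*(-3) + 3) - 17216 = 153/4 - 17216 = -68711/4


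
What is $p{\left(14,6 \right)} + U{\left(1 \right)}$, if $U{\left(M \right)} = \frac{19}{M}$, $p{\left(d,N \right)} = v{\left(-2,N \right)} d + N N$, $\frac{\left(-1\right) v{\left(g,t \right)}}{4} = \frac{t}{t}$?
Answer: $-1$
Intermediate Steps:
$v{\left(g,t \right)} = -4$ ($v{\left(g,t \right)} = - 4 \frac{t}{t} = \left(-4\right) 1 = -4$)
$p{\left(d,N \right)} = N^{2} - 4 d$ ($p{\left(d,N \right)} = - 4 d + N N = - 4 d + N^{2} = N^{2} - 4 d$)
$p{\left(14,6 \right)} + U{\left(1 \right)} = \left(6^{2} - 56\right) + \frac{19}{1} = \left(36 - 56\right) + 19 \cdot 1 = -20 + 19 = -1$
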